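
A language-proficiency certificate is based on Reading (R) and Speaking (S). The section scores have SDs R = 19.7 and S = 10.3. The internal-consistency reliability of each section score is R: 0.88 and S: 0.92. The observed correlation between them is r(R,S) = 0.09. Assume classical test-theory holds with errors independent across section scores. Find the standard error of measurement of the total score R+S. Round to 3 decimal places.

Var(total) = 494.18 + 36.5238 = 530.704.
True-score variance = 439.122 + 36.5238 = 475.646, so reliability = 0.8963.
Error variance = 530.704 − 475.646 = 55.058; SEM = √55.058 = 7.420.

7.420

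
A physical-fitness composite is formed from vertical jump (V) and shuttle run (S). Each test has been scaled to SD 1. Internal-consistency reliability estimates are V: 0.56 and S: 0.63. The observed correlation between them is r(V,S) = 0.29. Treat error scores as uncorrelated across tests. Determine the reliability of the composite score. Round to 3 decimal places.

0.686

Var(V+S) = 2 + 2·[0.29] = 2 + 0.58 = 2.58.
Because errors are independent across components, Cov(Tᵢ,Tⱼ) = Cov(Xᵢ,Xⱼ); the off-diagonal part of the true-score variance is the same as above.
True-score variance = [0.56 + 0.63] + 0.58 = 1.19 + 0.58 = 1.77.
Reliability = 1.77 / 2.58 = 0.686.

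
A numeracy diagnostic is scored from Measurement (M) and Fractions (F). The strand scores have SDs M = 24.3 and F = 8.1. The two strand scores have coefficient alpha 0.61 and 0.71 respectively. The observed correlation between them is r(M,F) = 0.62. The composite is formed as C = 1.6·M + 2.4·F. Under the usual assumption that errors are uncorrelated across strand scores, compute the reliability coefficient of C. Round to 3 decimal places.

Var(C) = 1.6²·24.3² + 2.4²·8.1² + 2·[3.84·24.3·8.1·0.62] = 1889.57 + 937.226 = 2826.79.
Under uncorrelated errors the observed covariances equal the true-score covariances, so only the own-variance terms attenuate.
True-score variance = [1.6²·24.3²·0.61 + 2.4²·8.1²·0.71] + 937.226 = 1190.43 + 937.226 = 2127.65.
Reliability = 2127.65 / 2826.79 = 0.753.

0.753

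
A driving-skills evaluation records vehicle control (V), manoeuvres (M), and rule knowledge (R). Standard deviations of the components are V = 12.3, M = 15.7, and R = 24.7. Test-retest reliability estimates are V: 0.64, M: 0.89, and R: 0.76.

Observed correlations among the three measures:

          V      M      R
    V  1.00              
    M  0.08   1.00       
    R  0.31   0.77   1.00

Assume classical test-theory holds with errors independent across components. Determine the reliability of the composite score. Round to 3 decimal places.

Var(V+M+R) = 12.3² + 15.7² + 24.7² + 2·[12.3·15.7·0.08 + 12.3·24.7·0.31 + 15.7·24.7·0.77] = 1007.87 + 816.456 = 1824.33.
Because errors are independent across components, Cov(Tᵢ,Tⱼ) = Cov(Xᵢ,Xⱼ); the off-diagonal part of the true-score variance is the same as above.
True-score variance = [12.3²·0.64 + 15.7²·0.89 + 24.7²·0.76] + 816.456 = 779.87 + 816.456 = 1596.33.
Reliability = 1596.33 / 1824.33 = 0.875.

0.875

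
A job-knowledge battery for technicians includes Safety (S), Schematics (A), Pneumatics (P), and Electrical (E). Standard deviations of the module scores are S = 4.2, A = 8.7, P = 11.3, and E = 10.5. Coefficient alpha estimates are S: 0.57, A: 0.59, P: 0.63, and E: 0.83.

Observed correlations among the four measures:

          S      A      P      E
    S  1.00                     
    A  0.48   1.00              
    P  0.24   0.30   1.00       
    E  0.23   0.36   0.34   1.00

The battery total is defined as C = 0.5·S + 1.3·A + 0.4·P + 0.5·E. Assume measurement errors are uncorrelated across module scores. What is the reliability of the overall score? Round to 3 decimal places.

0.780

Var(C) = 0.5²·4.2² + 1.3²·8.7² + 0.4²·11.3² + 0.5²·10.5² + 2·[0.65·4.2·8.7·0.48 + 0.2·4.2·11.3·0.24 + 0.25·4.2·10.5·0.23 + 0.52·8.7·11.3·0.30 + 0.65·8.7·10.5·0.36 + 0.2·11.3·10.5·0.34] = 180.319 + 121.99 = 302.309.
Under uncorrelated errors the observed covariances equal the true-score covariances, so only the own-variance terms attenuate.
True-score variance = [0.5²·4.2²·0.57 + 1.3²·8.7²·0.59 + 0.4²·11.3²·0.63 + 0.5²·10.5²·0.83] + 121.99 = 113.732 + 121.99 = 235.722.
Reliability = 235.722 / 302.309 = 0.780.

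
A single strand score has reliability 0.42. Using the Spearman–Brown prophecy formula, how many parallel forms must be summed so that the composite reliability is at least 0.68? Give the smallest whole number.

k ≥ ρ*(1−ρ₁)/(ρ₁(1−ρ*)) = 0.68·0.58 / (0.42·0.32) = 2.935.
Smallest integer k = 3.

3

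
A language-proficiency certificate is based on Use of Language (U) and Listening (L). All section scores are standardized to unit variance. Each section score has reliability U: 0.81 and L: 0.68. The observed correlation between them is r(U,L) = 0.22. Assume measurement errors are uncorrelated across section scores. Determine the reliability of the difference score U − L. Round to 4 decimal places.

0.6731

Var(U−L) = 1 + 1 − 2·0.22 = 2 − 0.44 = 1.56.
With uncorrelated errors the cross-covariances are all true-score covariance, so they carry over unchanged; only the diagonal terms shrink to ρᵢσᵢ².
True-score variance = [0.81 + 0.68] − 0.44 = 1.49 − 0.44 = 1.05.
Reliability = 1.05 / 1.56 = 0.6731.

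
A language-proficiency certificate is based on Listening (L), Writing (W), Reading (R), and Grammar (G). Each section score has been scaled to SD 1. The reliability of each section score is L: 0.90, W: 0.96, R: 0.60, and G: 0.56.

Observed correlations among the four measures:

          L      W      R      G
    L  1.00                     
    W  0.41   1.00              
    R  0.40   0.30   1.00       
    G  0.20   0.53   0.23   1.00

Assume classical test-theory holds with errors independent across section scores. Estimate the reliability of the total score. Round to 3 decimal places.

0.880

Var(L+W+R+G) = 4 + 2·[0.41 + 0.40 + 0.20 + 0.30 + 0.53 + 0.23] = 4 + 4.14 = 8.14.
With uncorrelated errors the cross-covariances are all true-score covariance, so they carry over unchanged; only the diagonal terms shrink to ρᵢσᵢ².
True-score variance = [0.90 + 0.96 + 0.60 + 0.56] + 4.14 = 3.02 + 4.14 = 7.16.
Reliability = 7.16 / 8.14 = 0.880.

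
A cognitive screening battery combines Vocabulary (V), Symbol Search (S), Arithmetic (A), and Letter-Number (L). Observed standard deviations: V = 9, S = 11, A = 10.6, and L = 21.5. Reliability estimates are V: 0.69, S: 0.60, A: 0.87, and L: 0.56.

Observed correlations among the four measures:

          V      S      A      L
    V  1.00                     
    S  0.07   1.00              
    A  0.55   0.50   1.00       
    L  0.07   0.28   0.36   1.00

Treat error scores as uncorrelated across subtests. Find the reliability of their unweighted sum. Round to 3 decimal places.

Var(V+S+A+L) = 9² + 11² + 10.6² + 21.5² + 2·[9·11·0.07 + 9·10.6·0.55 + 9·21.5·0.07 + 11·10.6·0.50 + 11·21.5·0.28 + 10.6·21.5·0.36] = 776.61 + 559.018 = 1335.63.
Because errors are independent across components, Cov(Tᵢ,Tⱼ) = Cov(Xᵢ,Xⱼ); the off-diagonal part of the true-score variance is the same as above.
True-score variance = [9²·0.69 + 11²·0.60 + 10.6²·0.87 + 21.5²·0.56] + 559.018 = 485.103 + 559.018 = 1044.12.
Reliability = 1044.12 / 1335.63 = 0.782.

0.782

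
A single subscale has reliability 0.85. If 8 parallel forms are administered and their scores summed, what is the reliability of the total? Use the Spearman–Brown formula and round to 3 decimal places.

ρ_k = kρ / (1 + (k−1)ρ) = 8·0.85 / (1 + 7·0.85) = 6.800 / 6.950 = 0.978.

0.978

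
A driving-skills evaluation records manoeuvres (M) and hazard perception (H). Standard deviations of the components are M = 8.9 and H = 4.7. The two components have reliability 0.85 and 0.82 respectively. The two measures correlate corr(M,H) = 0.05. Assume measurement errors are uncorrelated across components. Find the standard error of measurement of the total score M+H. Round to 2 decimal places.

Var(total) = 101.3 + 4.183 = 105.483.
True-score variance = 85.4423 + 4.183 = 89.6253, so reliability = 0.8497.
Error variance = 105.483 − 89.6253 = 15.8577; SEM = √15.8577 = 3.98.

3.98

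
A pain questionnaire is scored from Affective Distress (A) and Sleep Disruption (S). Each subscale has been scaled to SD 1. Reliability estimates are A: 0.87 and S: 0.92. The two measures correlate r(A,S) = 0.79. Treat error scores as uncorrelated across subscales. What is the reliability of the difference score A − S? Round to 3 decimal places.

Var(A−S) = 1 + 1 − 2·0.79 = 2 − 1.58 = 0.42.
Because errors are independent across components, Cov(Tᵢ,Tⱼ) = Cov(Xᵢ,Xⱼ); the off-diagonal part of the true-score variance is the same as above.
True-score variance = [0.87 + 0.92] − 1.58 = 1.79 − 1.58 = 0.21.
Reliability = 0.21 / 0.42 = 0.500.

0.500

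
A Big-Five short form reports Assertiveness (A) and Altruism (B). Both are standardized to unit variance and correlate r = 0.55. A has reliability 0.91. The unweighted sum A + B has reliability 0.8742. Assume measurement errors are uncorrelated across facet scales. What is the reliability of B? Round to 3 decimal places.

0.700

Var(A+B) = 2 + 2·0.55 = 3.100.
True-score variance = ρ_A + ρ_B + 2·0.55, so 0.8742 = (0.91 + ρ_B + 1.10) / 3.100.
ρ_B = 0.8742·3.100 − 0.91 − 1.10 = 0.700.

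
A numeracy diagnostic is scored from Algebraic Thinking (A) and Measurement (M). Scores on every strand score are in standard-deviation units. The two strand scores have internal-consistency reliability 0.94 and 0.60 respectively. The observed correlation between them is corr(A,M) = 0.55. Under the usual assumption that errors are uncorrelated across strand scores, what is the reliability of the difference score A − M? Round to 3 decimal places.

Var(A−M) = 1 + 1 − 2·0.55 = 2 − 1.1 = 0.9.
Under uncorrelated errors the observed covariances equal the true-score covariances, so only the own-variance terms attenuate.
True-score variance = [0.94 + 0.60] − 1.1 = 1.54 − 1.1 = 0.44.
Reliability = 0.44 / 0.9 = 0.489.

0.489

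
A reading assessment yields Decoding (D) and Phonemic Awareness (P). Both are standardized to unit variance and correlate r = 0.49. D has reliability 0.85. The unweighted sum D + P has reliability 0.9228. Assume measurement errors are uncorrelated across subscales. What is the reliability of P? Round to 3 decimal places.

0.920

Var(D+P) = 2 + 2·0.49 = 2.980.
True-score variance = ρ_D + ρ_P + 2·0.49, so 0.9228 = (0.85 + ρ_P + 0.98) / 2.980.
ρ_P = 0.9228·2.980 − 0.85 − 0.98 = 0.920.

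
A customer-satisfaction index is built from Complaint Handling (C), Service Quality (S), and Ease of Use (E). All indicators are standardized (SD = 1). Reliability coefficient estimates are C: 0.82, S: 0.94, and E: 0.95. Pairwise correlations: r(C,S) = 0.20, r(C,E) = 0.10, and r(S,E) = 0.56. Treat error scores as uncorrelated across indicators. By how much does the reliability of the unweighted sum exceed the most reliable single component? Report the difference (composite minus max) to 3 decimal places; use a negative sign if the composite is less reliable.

-0.011

Var(sum) = 3 + 1.72 = 4.72; true-score variance = 2.71 + 1.72 = 4.43; composite reliability = 0.9386.
Max component reliability = 0.9500.
Difference = 0.9386 − 0.9500 = -0.011.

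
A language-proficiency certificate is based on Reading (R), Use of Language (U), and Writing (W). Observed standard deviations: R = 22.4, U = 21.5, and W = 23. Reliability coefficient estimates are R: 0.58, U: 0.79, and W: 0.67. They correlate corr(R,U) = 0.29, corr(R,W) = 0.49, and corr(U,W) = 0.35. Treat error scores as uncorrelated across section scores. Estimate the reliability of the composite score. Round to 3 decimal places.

0.816

Var(R+U+W) = 22.4² + 21.5² + 23² + 2·[22.4·21.5·0.29 + 22.4·23·0.49 + 21.5·23·0.35] = 1493.01 + 1130.37 = 2623.38.
Under uncorrelated errors the observed covariances equal the true-score covariances, so only the own-variance terms attenuate.
True-score variance = [22.4²·0.58 + 21.5²·0.79 + 23²·0.67] + 1130.37 = 1010.63 + 1130.37 = 2141.
Reliability = 2141 / 2623.38 = 0.816.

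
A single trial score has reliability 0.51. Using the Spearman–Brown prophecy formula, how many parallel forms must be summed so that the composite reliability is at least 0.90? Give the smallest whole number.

9

k ≥ ρ*(1−ρ₁)/(ρ₁(1−ρ*)) = 0.90·0.49 / (0.51·0.10) = 8.647.
Smallest integer k = 9.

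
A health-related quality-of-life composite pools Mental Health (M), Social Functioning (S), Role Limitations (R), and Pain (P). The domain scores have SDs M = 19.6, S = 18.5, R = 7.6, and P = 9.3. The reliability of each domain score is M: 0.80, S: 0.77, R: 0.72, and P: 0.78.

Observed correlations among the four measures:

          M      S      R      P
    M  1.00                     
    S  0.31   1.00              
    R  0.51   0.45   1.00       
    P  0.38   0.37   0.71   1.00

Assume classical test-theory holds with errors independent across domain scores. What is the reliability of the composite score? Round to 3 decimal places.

Var(M+S+R+P) = 19.6² + 18.5² + 7.6² + 9.3² + 2·[19.6·18.5·0.31 + 19.6·7.6·0.51 + 19.6·9.3·0.38 + 18.5·7.6·0.45 + 18.5·9.3·0.37 + 7.6·9.3·0.71] = 870.66 + 869.507 = 1740.17.
With uncorrelated errors the cross-covariances are all true-score covariance, so they carry over unchanged; only the diagonal terms shrink to ρᵢσᵢ².
True-score variance = [19.6²·0.80 + 18.5²·0.77 + 7.6²·0.72 + 9.3²·0.78] + 869.507 = 679.91 + 869.507 = 1549.42.
Reliability = 1549.42 / 1740.17 = 0.890.

0.890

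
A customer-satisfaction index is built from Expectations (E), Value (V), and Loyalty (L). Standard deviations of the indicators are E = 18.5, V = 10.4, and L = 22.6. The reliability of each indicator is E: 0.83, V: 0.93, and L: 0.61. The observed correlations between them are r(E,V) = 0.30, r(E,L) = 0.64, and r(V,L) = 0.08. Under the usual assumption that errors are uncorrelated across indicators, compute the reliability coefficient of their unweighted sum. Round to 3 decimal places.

Var(E+V+L) = 18.5² + 10.4² + 22.6² + 2·[18.5·10.4·0.30 + 18.5·22.6·0.64 + 10.4·22.6·0.08] = 961.17 + 688.214 = 1649.38.
Because errors are independent across components, Cov(Tᵢ,Tⱼ) = Cov(Xᵢ,Xⱼ); the off-diagonal part of the true-score variance is the same as above.
True-score variance = [18.5²·0.83 + 10.4²·0.93 + 22.6²·0.61] + 688.214 = 696.22 + 688.214 = 1384.43.
Reliability = 1384.43 / 1649.38 = 0.839.

0.839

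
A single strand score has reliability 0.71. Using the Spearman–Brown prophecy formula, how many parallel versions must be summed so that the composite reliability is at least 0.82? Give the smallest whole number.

k ≥ ρ*(1−ρ₁)/(ρ₁(1−ρ*)) = 0.82·0.29 / (0.71·0.18) = 1.861.
Smallest integer k = 2.

2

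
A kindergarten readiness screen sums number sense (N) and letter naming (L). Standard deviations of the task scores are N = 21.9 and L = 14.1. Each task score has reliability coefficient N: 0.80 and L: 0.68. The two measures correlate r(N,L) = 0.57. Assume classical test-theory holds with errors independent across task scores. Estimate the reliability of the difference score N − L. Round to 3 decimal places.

0.511

Var(N−L) = 21.9² + 14.1² − 2·21.9·14.1·0.57 = 678.42 − 352.021 = 326.399.
Because errors are independent across components, Cov(Tᵢ,Tⱼ) = Cov(Xᵢ,Xⱼ); the off-diagonal part of the true-score variance is the same as above.
True-score variance = [21.9²·0.80 + 14.1²·0.68] − 352.021 = 518.879 − 352.021 = 166.858.
Reliability = 166.858 / 326.399 = 0.511.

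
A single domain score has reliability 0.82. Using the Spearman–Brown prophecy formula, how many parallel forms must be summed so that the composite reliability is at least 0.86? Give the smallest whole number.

k ≥ ρ*(1−ρ₁)/(ρ₁(1−ρ*)) = 0.86·0.18 / (0.82·0.14) = 1.348.
Smallest integer k = 2.

2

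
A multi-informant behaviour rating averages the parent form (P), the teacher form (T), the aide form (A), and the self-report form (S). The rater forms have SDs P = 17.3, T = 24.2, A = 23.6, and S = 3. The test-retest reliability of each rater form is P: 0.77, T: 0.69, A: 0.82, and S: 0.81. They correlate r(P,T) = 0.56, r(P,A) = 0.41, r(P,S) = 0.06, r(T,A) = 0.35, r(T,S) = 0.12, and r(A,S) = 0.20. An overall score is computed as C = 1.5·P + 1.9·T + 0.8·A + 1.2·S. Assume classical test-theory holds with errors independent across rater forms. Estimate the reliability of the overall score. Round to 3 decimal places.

Var(C) = 1.5²·17.3² + 1.9²·24.2² + 0.8²·23.6² + 1.2²·3² + 2·[2.85·17.3·24.2·0.56 + 1.2·17.3·23.6·0.41 + 1.8·17.3·3·0.06 + 1.52·24.2·23.6·0.35 + 2.28·24.2·3·0.12 + 0.96·23.6·3·0.20] = 3156.98 + 2423.91 = 5580.88.
Because errors are independent across components, Cov(Tᵢ,Tⱼ) = Cov(Xᵢ,Xⱼ); the off-diagonal part of the true-score variance is the same as above.
True-score variance = [1.5²·17.3²·0.77 + 1.9²·24.2²·0.69 + 0.8²·23.6²·0.82 + 1.2²·3²·0.81] + 2423.91 = 2280.08 + 2423.91 = 4703.99.
Reliability = 4703.99 / 5580.88 = 0.843.

0.843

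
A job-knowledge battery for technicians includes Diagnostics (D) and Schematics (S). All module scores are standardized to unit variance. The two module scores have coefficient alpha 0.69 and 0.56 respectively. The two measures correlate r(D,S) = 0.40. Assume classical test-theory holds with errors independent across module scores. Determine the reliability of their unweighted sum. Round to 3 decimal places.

0.732

Var(D+S) = 2 + 2·[0.40] = 2 + 0.8 = 2.8.
With uncorrelated errors the cross-covariances are all true-score covariance, so they carry over unchanged; only the diagonal terms shrink to ρᵢσᵢ².
True-score variance = [0.69 + 0.56] + 0.8 = 1.25 + 0.8 = 2.05.
Reliability = 2.05 / 2.8 = 0.732.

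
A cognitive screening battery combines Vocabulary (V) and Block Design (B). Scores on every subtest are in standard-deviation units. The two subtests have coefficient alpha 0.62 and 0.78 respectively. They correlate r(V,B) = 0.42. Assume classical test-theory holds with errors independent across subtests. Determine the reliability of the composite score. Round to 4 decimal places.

Var(V+B) = 2 + 2·[0.42] = 2 + 0.84 = 2.84.
Because errors are independent across components, Cov(Tᵢ,Tⱼ) = Cov(Xᵢ,Xⱼ); the off-diagonal part of the true-score variance is the same as above.
True-score variance = [0.62 + 0.78] + 0.84 = 1.4 + 0.84 = 2.24.
Reliability = 2.24 / 2.84 = 0.7887.

0.7887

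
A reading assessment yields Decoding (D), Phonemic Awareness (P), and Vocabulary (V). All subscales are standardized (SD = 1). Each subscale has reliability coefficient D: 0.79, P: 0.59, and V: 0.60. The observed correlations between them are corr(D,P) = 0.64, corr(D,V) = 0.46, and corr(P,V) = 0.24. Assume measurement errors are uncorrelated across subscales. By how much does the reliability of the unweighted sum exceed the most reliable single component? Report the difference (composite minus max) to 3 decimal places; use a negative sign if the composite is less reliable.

0.030

Var(sum) = 3 + 2.68 = 5.68; true-score variance = 1.98 + 2.68 = 4.66; composite reliability = 0.8204.
Max component reliability = 0.7900.
Difference = 0.8204 − 0.7900 = 0.030.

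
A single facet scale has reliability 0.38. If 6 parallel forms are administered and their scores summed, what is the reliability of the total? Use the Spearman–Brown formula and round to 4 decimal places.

0.7862

ρ_k = kρ / (1 + (k−1)ρ) = 6·0.38 / (1 + 5·0.38) = 2.280 / 2.900 = 0.7862.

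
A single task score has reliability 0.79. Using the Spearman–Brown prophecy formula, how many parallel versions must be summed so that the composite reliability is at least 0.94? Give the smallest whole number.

k ≥ ρ*(1−ρ₁)/(ρ₁(1−ρ*)) = 0.94·0.21 / (0.79·0.06) = 4.165.
Smallest integer k = 5.

5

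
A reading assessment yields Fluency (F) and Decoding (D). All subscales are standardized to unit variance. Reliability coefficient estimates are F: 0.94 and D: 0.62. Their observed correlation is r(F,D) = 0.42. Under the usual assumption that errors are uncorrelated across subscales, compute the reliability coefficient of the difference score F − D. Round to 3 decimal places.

Var(F−D) = 1 + 1 − 2·0.42 = 2 − 0.84 = 1.16.
Under uncorrelated errors the observed covariances equal the true-score covariances, so only the own-variance terms attenuate.
True-score variance = [0.94 + 0.62] − 0.84 = 1.56 − 0.84 = 0.72.
Reliability = 0.72 / 1.16 = 0.621.

0.621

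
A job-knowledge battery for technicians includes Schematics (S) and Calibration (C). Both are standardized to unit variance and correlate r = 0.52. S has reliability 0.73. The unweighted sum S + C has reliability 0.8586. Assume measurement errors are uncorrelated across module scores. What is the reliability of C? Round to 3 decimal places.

Var(S+C) = 2 + 2·0.52 = 3.040.
True-score variance = ρ_S + ρ_C + 2·0.52, so 0.8586 = (0.73 + ρ_C + 1.04) / 3.040.
ρ_C = 0.8586·3.040 − 0.73 − 1.04 = 0.840.

0.840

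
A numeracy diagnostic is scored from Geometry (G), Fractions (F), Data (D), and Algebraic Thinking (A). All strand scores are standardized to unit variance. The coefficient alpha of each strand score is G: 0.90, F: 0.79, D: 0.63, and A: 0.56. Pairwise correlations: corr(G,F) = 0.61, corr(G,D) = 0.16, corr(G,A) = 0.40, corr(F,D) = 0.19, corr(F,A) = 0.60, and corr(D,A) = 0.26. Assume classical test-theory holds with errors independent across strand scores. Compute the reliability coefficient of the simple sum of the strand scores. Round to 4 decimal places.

Var(G+F+D+A) = 4 + 2·[0.61 + 0.16 + 0.40 + 0.19 + 0.60 + 0.26] = 4 + 4.44 = 8.44.
Because errors are independent across components, Cov(Tᵢ,Tⱼ) = Cov(Xᵢ,Xⱼ); the off-diagonal part of the true-score variance is the same as above.
True-score variance = [0.90 + 0.79 + 0.63 + 0.56] + 4.44 = 2.88 + 4.44 = 7.32.
Reliability = 7.32 / 8.44 = 0.8673.

0.8673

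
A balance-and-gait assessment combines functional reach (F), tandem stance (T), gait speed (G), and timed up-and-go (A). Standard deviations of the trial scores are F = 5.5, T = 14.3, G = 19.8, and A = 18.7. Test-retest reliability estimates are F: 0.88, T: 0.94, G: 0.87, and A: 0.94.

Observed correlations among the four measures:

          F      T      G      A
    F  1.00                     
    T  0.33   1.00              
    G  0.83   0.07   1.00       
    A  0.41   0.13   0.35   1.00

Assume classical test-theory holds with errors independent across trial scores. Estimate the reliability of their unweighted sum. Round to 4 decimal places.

0.9471

Var(F+T+G+A) = 5.5² + 14.3² + 19.8² + 18.7² + 2·[5.5·14.3·0.33 + 5.5·19.8·0.83 + 5.5·18.7·0.41 + 14.3·19.8·0.07 + 14.3·18.7·0.13 + 19.8·18.7·0.35] = 976.47 + 685.368 = 1661.84.
Because errors are independent across components, Cov(Tᵢ,Tⱼ) = Cov(Xᵢ,Xⱼ); the off-diagonal part of the true-score variance is the same as above.
True-score variance = [5.5²·0.88 + 14.3²·0.94 + 19.8²·0.87 + 18.7²·0.94] + 685.368 = 888.624 + 685.368 = 1573.99.
Reliability = 1573.99 / 1661.84 = 0.9471.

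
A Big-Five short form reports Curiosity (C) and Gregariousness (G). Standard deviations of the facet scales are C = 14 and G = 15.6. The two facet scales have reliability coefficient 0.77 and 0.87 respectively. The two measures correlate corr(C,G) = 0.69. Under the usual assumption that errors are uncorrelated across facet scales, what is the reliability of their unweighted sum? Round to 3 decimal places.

0.896

Var(C+G) = 14² + 15.6² + 2·[14·15.6·0.69] = 439.36 + 301.392 = 740.752.
Under uncorrelated errors the observed covariances equal the true-score covariances, so only the own-variance terms attenuate.
True-score variance = [14²·0.77 + 15.6²·0.87] + 301.392 = 362.643 + 301.392 = 664.035.
Reliability = 664.035 / 740.752 = 0.896.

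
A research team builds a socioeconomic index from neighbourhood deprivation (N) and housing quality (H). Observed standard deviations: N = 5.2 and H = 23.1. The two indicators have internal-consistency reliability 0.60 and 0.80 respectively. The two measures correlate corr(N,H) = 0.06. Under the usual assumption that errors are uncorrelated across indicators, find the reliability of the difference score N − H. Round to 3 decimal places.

0.785

Var(N−H) = 5.2² + 23.1² − 2·5.2·23.1·0.06 = 560.65 − 14.4144 = 546.236.
Under uncorrelated errors the observed covariances equal the true-score covariances, so only the own-variance terms attenuate.
True-score variance = [5.2²·0.60 + 23.1²·0.80] − 14.4144 = 443.112 − 14.4144 = 428.698.
Reliability = 428.698 / 546.236 = 0.785.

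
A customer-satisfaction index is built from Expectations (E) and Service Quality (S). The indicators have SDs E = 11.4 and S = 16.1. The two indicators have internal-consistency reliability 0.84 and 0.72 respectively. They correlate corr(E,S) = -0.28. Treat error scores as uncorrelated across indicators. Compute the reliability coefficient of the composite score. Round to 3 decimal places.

0.674

Var(E+S) = 11.4² + 16.1² + 2·[11.4·16.1·(-0.28)] = 389.17 − 102.782 = 286.388.
Because errors are independent across components, Cov(Tᵢ,Tⱼ) = Cov(Xᵢ,Xⱼ); the off-diagonal part of the true-score variance is the same as above.
True-score variance = [11.4²·0.84 + 16.1²·0.72] − 102.782 = 295.798 − 102.782 = 193.015.
Reliability = 193.015 / 286.388 = 0.674.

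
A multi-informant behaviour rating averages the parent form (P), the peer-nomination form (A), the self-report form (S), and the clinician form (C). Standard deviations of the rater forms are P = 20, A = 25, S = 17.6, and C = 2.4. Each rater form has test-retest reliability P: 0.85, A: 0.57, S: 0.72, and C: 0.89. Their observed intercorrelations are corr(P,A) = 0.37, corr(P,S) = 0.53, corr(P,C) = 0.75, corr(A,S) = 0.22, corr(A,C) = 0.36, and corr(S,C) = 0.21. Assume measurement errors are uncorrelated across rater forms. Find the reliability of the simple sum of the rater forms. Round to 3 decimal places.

Var(P+A+S+C) = 20² + 25² + 17.6² + 2.4² + 2·[20·25·0.37 + 20·17.6·0.53 + 20·2.4·0.75 + 25·17.6·0.22 + 25·2.4·0.36 + 17.6·2.4·0.21] = 1340.52 + 1069.66 = 2410.18.
Because errors are independent across components, Cov(Tᵢ,Tⱼ) = Cov(Xᵢ,Xⱼ); the off-diagonal part of the true-score variance is the same as above.
True-score variance = [20²·0.85 + 25²·0.57 + 17.6²·0.72 + 2.4²·0.89] + 1069.66 = 924.404 + 1069.66 = 1994.06.
Reliability = 1994.06 / 2410.18 = 0.827.

0.827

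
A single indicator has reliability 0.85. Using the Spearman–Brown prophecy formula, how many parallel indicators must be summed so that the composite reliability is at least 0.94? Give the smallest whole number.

k ≥ ρ*(1−ρ₁)/(ρ₁(1−ρ*)) = 0.94·0.15 / (0.85·0.06) = 2.765.
Smallest integer k = 3.

3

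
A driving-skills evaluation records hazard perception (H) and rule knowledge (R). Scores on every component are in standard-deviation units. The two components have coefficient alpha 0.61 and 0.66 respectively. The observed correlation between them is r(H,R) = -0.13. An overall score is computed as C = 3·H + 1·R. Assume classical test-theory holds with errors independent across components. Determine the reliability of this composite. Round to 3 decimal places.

Var(C) = 3² + 1 + 2·[3·(-0.13)] = 10 − 0.78 = 9.22.
Because errors are independent across components, Cov(Tᵢ,Tⱼ) = Cov(Xᵢ,Xⱼ); the off-diagonal part of the true-score variance is the same as above.
True-score variance = [3²·0.61 + 0.66] − 0.78 = 6.15 − 0.78 = 5.37.
Reliability = 5.37 / 9.22 = 0.582.

0.582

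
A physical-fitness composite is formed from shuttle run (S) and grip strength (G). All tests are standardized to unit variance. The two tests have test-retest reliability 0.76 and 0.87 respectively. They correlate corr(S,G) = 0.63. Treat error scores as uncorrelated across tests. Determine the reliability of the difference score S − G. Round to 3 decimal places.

0.500

Var(S−G) = 1 + 1 − 2·0.63 = 2 − 1.26 = 0.74.
Because errors are independent across components, Cov(Tᵢ,Tⱼ) = Cov(Xᵢ,Xⱼ); the off-diagonal part of the true-score variance is the same as above.
True-score variance = [0.76 + 0.87] − 1.26 = 1.63 − 1.26 = 0.37.
Reliability = 0.37 / 0.74 = 0.500.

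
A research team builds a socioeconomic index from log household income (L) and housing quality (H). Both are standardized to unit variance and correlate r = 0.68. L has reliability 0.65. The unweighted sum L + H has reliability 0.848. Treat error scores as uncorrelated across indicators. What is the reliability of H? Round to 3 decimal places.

0.839

Var(L+H) = 2 + 2·0.68 = 3.360.
True-score variance = ρ_L + ρ_H + 2·0.68, so 0.848 = (0.65 + ρ_H + 1.36) / 3.360.
ρ_H = 0.848·3.360 − 0.65 − 1.36 = 0.839.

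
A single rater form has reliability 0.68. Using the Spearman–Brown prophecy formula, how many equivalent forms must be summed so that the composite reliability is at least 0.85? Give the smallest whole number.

k ≥ ρ*(1−ρ₁)/(ρ₁(1−ρ*)) = 0.85·0.32 / (0.68·0.15) = 2.667.
Smallest integer k = 3.

3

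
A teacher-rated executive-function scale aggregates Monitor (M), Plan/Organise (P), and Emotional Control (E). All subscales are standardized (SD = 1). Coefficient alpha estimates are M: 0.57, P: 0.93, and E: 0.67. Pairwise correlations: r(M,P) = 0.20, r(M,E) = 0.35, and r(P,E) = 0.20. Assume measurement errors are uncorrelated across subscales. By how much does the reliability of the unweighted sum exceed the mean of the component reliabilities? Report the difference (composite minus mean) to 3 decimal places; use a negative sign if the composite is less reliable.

0.092

Var(sum) = 3 + 1.5 = 4.5; true-score variance = 2.17 + 1.5 = 3.67; composite reliability = 0.8156.
Mean component reliability = 0.7233.
Difference = 0.8156 − 0.7233 = 0.092.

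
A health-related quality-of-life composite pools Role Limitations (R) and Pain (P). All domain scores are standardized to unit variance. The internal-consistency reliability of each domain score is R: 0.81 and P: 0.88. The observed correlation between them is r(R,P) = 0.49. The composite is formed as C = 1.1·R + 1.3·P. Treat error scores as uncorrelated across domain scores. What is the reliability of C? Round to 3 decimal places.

0.899

Var(C) = 1.1² + 1.3² + 2·[1.43·0.49] = 2.9 + 1.4014 = 4.3014.
With uncorrelated errors the cross-covariances are all true-score covariance, so they carry over unchanged; only the diagonal terms shrink to ρᵢσᵢ².
True-score variance = [1.1²·0.81 + 1.3²·0.88] + 1.4014 = 2.4673 + 1.4014 = 3.8687.
Reliability = 3.8687 / 4.3014 = 0.899.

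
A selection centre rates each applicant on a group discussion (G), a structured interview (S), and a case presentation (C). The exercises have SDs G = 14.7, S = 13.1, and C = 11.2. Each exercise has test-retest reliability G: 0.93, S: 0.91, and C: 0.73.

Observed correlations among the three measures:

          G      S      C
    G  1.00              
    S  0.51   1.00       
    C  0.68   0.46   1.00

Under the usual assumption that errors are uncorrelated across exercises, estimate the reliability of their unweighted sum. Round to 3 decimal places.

Var(G+S+C) = 14.7² + 13.1² + 11.2² + 2·[14.7·13.1·0.51 + 14.7·11.2·0.68 + 13.1·11.2·0.46] = 513.14 + 555.314 = 1068.45.
Because errors are independent across components, Cov(Tᵢ,Tⱼ) = Cov(Xᵢ,Xⱼ); the off-diagonal part of the true-score variance is the same as above.
True-score variance = [14.7²·0.93 + 13.1²·0.91 + 11.2²·0.73] + 555.314 = 448.7 + 555.314 = 1004.01.
Reliability = 1004.01 / 1068.45 = 0.940.

0.940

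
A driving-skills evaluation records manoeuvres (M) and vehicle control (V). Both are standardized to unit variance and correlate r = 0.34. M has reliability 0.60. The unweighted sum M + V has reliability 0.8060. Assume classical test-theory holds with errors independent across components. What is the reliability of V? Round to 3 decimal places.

0.880

Var(M+V) = 2 + 2·0.34 = 2.680.
True-score variance = ρ_M + ρ_V + 2·0.34, so 0.8060 = (0.60 + ρ_V + 0.68) / 2.680.
ρ_V = 0.8060·2.680 − 0.60 − 0.68 = 0.880.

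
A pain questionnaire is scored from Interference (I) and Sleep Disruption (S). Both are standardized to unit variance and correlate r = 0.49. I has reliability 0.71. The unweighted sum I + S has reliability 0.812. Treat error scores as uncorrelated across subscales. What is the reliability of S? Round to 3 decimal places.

0.730

Var(I+S) = 2 + 2·0.49 = 2.980.
True-score variance = ρ_I + ρ_S + 2·0.49, so 0.812 = (0.71 + ρ_S + 0.98) / 2.980.
ρ_S = 0.812·2.980 − 0.71 − 0.98 = 0.730.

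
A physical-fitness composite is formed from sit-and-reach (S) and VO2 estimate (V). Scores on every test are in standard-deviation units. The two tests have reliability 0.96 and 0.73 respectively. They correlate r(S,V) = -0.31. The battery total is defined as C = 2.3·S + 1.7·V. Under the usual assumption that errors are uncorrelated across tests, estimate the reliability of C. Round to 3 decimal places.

0.828

Var(C) = 2.3² + 1.7² + 2·[3.91·(-0.31)] = 8.18 − 2.4242 = 5.7558.
With uncorrelated errors the cross-covariances are all true-score covariance, so they carry over unchanged; only the diagonal terms shrink to ρᵢσᵢ².
True-score variance = [2.3²·0.96 + 1.7²·0.73] − 2.4242 = 7.1881 − 2.4242 = 4.7639.
Reliability = 4.7639 / 5.7558 = 0.828.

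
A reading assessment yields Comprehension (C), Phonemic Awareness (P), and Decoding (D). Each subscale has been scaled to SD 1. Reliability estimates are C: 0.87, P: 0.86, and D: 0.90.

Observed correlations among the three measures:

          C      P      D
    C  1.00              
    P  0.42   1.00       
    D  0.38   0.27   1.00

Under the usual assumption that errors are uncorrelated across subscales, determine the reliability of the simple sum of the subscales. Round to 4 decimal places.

Var(C+P+D) = 3 + 2·[0.42 + 0.38 + 0.27] = 3 + 2.14 = 5.14.
Under uncorrelated errors the observed covariances equal the true-score covariances, so only the own-variance terms attenuate.
True-score variance = [0.87 + 0.86 + 0.90] + 2.14 = 2.63 + 2.14 = 4.77.
Reliability = 4.77 / 5.14 = 0.9280.

0.9280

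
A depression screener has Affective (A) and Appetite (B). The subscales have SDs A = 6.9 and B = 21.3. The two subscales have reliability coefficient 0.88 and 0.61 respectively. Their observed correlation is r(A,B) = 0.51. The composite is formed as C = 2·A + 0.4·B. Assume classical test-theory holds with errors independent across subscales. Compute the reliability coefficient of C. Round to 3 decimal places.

Var(C) = 2²·6.9² + 0.4²·21.3² + 2·[0.8·6.9·21.3·0.51] = 263.03 + 119.928 = 382.958.
With uncorrelated errors the cross-covariances are all true-score covariance, so they carry over unchanged; only the diagonal terms shrink to ρᵢσᵢ².
True-score variance = [2²·6.9²·0.88 + 0.4²·21.3²·0.61] + 119.928 = 211.867 + 119.928 = 331.795.
Reliability = 331.795 / 382.958 = 0.866.

0.866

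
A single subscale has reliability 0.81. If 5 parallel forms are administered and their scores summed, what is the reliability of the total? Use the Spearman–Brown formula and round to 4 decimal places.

ρ_k = kρ / (1 + (k−1)ρ) = 5·0.81 / (1 + 4·0.81) = 4.050 / 4.240 = 0.9552.

0.9552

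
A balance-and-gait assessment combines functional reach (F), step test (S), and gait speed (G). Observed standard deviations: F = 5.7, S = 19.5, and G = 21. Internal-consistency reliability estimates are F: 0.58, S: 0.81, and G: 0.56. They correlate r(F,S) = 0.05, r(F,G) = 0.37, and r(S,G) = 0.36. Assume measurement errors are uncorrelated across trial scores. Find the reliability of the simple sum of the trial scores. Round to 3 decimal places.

Var(F+S+G) = 5.7² + 19.5² + 21² + 2·[5.7·19.5·0.05 + 5.7·21·0.37 + 19.5·21·0.36] = 853.74 + 394.533 = 1248.27.
Under uncorrelated errors the observed covariances equal the true-score covariances, so only the own-variance terms attenuate.
True-score variance = [5.7²·0.58 + 19.5²·0.81 + 21²·0.56] + 394.533 = 573.807 + 394.533 = 968.34.
Reliability = 968.34 / 1248.27 = 0.776.

0.776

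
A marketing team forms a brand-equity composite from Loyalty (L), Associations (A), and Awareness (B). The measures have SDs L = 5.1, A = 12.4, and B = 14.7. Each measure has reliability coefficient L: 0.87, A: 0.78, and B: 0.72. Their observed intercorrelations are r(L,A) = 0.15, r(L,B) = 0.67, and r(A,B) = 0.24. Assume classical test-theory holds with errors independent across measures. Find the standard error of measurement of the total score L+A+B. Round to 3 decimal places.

9.885

Var(total) = 395.86 + 206.926 = 602.786.
True-score variance = 298.146 + 206.926 = 505.072, so reliability = 0.8379.
Error variance = 602.786 − 505.072 = 97.7137; SEM = √97.7137 = 9.885.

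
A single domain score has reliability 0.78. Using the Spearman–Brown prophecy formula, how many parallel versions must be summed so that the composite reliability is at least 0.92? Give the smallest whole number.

k ≥ ρ*(1−ρ₁)/(ρ₁(1−ρ*)) = 0.92·0.22 / (0.78·0.08) = 3.244.
Smallest integer k = 4.

4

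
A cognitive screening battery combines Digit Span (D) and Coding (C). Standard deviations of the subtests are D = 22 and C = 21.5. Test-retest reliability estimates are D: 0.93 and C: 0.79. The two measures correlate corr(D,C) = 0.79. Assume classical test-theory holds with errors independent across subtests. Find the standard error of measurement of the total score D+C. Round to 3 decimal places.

Var(total) = 946.25 + 747.34 = 1693.59.
True-score variance = 815.298 + 747.34 = 1562.64, so reliability = 0.9227.
Error variance = 1693.59 − 1562.64 = 130.953; SEM = √130.953 = 11.443.

11.443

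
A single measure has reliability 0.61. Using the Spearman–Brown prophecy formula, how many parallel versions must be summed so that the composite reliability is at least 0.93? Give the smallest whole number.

k ≥ ρ*(1−ρ₁)/(ρ₁(1−ρ*)) = 0.93·0.39 / (0.61·0.07) = 8.494.
Smallest integer k = 9.

9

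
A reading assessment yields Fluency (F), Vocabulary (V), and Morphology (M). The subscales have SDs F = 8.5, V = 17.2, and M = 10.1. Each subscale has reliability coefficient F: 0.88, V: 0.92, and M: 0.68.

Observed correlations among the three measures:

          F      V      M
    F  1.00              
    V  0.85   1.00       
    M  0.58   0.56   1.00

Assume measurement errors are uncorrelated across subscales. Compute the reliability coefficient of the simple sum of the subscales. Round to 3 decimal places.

0.936

Var(F+V+M) = 8.5² + 17.2² + 10.1² + 2·[8.5·17.2·0.85 + 8.5·10.1·0.58 + 17.2·10.1·0.56] = 470.1 + 542.692 = 1012.79.
With uncorrelated errors the cross-covariances are all true-score covariance, so they carry over unchanged; only the diagonal terms shrink to ρᵢσᵢ².
True-score variance = [8.5²·0.88 + 17.2²·0.92 + 10.1²·0.68] + 542.692 = 405.12 + 542.692 = 947.812.
Reliability = 947.812 / 1012.79 = 0.936.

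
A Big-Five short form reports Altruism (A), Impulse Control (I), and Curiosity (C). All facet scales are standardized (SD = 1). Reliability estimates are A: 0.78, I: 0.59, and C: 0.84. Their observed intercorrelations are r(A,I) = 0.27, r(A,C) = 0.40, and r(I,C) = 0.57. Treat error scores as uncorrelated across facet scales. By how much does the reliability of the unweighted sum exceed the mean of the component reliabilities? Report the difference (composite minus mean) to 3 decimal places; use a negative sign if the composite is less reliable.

0.119

Var(sum) = 3 + 2.48 = 5.48; true-score variance = 2.21 + 2.48 = 4.69; composite reliability = 0.8558.
Mean component reliability = 0.7367.
Difference = 0.8558 − 0.7367 = 0.119.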